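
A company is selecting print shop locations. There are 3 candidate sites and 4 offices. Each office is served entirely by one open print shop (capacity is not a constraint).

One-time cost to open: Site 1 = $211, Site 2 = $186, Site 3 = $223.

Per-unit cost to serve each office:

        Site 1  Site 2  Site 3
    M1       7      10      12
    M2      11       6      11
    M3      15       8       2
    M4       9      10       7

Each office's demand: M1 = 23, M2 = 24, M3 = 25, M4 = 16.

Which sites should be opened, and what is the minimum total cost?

For any fixed open set, each office goes to its cheapest open site; total = fixed + service.
{Site 2}: M1→Site 2 10·23=230, M2→Site 2 6·24=144, M3→Site 2 8·25=200, M4→Site 2 10·16=160. Service 734; fixed 186; total 920.
{Site 3}: service 702 + fixed 223 = 925
{Site 2, Site 3}: service 536 + fixed 409 = 945
{Site 1, Site 2, Site 3}: service 467 + fixed 620 = 1087
No other subset beats 920.

Open Site 2 only; minimum total cost 920.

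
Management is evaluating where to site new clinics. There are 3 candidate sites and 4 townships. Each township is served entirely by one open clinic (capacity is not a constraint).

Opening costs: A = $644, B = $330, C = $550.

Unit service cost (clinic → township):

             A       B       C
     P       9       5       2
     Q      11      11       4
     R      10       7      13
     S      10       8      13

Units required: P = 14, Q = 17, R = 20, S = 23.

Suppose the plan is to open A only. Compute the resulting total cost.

Total cost: 1387

Each township is assigned to its cheapest site among the open ones.
{A}: P→A 9·14=126, Q→A 11·17=187, R→A 10·20=200, S→A 10·23=230. Service 743; fixed 644; total 1387.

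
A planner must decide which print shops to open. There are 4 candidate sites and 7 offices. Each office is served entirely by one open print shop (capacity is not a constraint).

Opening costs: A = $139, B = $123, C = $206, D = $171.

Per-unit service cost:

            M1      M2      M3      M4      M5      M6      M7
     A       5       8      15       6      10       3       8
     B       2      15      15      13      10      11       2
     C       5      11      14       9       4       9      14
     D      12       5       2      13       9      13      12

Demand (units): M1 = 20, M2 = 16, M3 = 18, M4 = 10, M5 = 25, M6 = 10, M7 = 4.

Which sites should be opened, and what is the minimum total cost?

For any fixed open set, each office goes to its cheapest open site; total = fixed + service.
{A, D}: M1→A 5·20=100, M2→D 5·16=80, M3→D 2·18=36, M4→A 6·10=60, M5→D 9·25=225, M6→A 3·10=30, M7→A 8·4=32. Service 563; fixed 310; total 873.
{A, B, D}: service 479 + fixed 433 = 912
{C, D}: service 544 + fixed 377 = 921
{A, B, C, D}: M1→B 2·20=40, M2→D 5·16=80, M3→D 2·18=36, M4→A 6·10=60, M5→C 4·25=100, M6→A 3·10=30, M7→B 2·4=8. Service 354; fixed 639; total 993.
(All 15 nonempty subsets were checked; A and D is lowest.)

Open A and D; minimum total cost 873.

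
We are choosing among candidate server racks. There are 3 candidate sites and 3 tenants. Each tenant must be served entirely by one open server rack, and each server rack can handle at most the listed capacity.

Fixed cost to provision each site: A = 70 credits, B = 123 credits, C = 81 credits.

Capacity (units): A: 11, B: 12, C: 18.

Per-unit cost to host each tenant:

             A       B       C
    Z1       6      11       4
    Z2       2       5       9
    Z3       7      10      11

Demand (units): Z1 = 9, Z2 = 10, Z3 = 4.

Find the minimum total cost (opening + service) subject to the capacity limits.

Open {A, C}: Z1→C 4·9=36, Z2→A 2·10=20, Z3→C 11·4=44.
Loads: A carries 10/11, C carries 13/18. Service 100; fixed 151; total 251.
Next best feasible plan costs 334.

Minimum total cost: 251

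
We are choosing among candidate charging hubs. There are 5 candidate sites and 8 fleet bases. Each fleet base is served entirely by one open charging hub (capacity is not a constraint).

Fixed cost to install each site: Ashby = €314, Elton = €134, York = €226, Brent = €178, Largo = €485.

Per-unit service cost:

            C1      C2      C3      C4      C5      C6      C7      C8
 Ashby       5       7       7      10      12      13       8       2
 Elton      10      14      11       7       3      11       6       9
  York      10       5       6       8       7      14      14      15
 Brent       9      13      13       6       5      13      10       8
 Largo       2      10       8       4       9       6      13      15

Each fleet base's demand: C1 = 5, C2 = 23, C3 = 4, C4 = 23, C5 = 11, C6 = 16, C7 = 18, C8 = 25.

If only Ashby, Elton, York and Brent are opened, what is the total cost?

Each fleet base is assigned to its cheapest site among the open ones.
{Ashby, Elton, York, Brent}: C1→Ashby 5·5=25, C2→York 5·23=115, C3→York 6·4=24, C4→Brent 6·23=138, C5→Elton 3·11=33, C6→Elton 11·16=176, C7→Elton 6·18=108, C8→Ashby 2·25=50. Service 669; fixed 852; total 1521.

Total cost: 1521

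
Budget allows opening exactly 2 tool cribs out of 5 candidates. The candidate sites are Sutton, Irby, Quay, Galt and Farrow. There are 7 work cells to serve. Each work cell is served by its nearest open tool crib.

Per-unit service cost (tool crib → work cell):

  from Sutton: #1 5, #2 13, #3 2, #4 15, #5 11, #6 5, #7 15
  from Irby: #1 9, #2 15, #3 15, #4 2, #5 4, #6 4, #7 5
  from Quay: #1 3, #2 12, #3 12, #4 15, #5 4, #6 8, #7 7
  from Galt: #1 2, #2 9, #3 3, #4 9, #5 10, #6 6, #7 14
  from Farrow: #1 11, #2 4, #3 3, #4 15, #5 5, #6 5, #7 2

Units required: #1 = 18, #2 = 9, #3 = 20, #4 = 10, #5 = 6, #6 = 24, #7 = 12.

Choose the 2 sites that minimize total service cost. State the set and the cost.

Choose Irby and Galt; total service cost 377.

With exactly 2 open, each work cell uses its cheapest among the chosen.
{Irby, Galt}: #1→Galt 2·18=36, #2→Galt 9·9=81, #3→Galt 3·20=60, #4→Irby 2·10=20, #5→Irby 4·6=24, #6→Irby 4·24=96, #7→Irby 5·12=60. Service cost 377.
{Galt, Farrow}: service cost 396
{Irby, Farrow}: service cost 422
Among all 10 size-2 choices, {Irby, Galt} is lowest.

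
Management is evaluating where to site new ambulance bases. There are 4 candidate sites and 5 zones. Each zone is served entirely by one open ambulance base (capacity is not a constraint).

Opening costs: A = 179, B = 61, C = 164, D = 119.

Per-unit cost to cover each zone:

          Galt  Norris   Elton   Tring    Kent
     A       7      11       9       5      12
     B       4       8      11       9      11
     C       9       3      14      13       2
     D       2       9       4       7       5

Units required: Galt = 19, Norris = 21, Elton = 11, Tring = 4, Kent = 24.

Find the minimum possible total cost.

For any fixed open set, each zone goes to its cheapest open site; total = fixed + service.
{C, D}: Galt→D 2·19=38, Norris→C 3·21=63, Elton→D 4·11=44, Tring→D 7·4=28, Kent→C 2·24=48. Service 221; fixed 283; total 504.
{D}: Galt→D 2·19=38, Norris→D 9·21=189, Elton→D 4·11=44, Tring→D 7·4=28, Kent→D 5·24=120. Service 419; fixed 119; total 538.
{B, C, D}: service 221 + fixed 344 = 565
{A, B, C, D}: Galt→D 2·19=38, Norris→C 3·21=63, Elton→D 4·11=44, Tring→A 5·4=20, Kent→C 2·24=48. Service 213; fixed 523; total 736.
(All 15 nonempty subsets were checked; C and D is lowest.)

Minimum total cost: 504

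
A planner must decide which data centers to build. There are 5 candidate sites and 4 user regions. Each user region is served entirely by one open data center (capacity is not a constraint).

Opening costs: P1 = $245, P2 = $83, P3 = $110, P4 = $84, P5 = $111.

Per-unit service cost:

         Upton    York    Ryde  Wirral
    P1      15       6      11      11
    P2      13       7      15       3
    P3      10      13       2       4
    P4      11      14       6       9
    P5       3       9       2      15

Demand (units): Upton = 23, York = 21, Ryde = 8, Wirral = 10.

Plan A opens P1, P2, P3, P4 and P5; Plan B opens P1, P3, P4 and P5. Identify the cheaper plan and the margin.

Plan B is cheaper by 73.

Plan A: {P1, P2, P3, P4, P5}: Upton→P5 3·23=69, York→P1 6·21=126, Ryde→P3 2·8=16, Wirral→P2 3·10=30. Service 241; fixed 633; total 874.
Plan B: {P1, P3, P4, P5}: Upton→P5 3·23=69, York→P1 6·21=126, Ryde→P3 2·8=16, Wirral→P3 4·10=40. Service 251; fixed 550; total 801.
Difference: |874 − 801| = 73.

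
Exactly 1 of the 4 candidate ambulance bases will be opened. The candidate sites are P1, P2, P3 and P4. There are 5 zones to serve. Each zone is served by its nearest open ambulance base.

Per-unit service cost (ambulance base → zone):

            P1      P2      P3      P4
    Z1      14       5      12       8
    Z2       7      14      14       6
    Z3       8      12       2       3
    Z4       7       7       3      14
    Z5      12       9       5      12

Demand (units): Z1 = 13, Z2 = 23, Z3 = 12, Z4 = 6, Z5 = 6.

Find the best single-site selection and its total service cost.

With exactly 1 open, each zone uses its cheapest among the chosen.
{P4}: Z1→P4 8·13=104, Z2→P4 6·23=138, Z3→P4 3·12=36, Z4→P4 14·6=84, Z5→P4 12·6=72. Service cost 434.
{P3}: service cost 550
{P1}: service cost 553
Among all 4 size-1 choices, {P4} is lowest.

Choose P4 only; total service cost 434.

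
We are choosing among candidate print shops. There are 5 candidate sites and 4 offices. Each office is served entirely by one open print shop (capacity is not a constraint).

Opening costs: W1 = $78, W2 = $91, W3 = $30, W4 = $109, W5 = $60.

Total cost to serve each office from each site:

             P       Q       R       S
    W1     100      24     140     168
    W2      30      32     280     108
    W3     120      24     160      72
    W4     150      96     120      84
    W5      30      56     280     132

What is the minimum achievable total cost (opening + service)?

For any fixed open set, each office goes to its cheapest open site; total = fixed + service.
{W3, W5}: P→W5 30, Q→W3 24, R→W3 160, S→W3 72. Service 286; fixed 90; total 376.
{W3}: P→W3 120, Q→W3 24, R→W3 160, S→W3 72. Service 376; fixed 30; total 406.
{W2, W3}: service 286 + fixed 121 = 407
{W1, W2, W3, W4, W5}: service 246 + fixed 368 = 614
No other subset beats 376.

Minimum total cost: 376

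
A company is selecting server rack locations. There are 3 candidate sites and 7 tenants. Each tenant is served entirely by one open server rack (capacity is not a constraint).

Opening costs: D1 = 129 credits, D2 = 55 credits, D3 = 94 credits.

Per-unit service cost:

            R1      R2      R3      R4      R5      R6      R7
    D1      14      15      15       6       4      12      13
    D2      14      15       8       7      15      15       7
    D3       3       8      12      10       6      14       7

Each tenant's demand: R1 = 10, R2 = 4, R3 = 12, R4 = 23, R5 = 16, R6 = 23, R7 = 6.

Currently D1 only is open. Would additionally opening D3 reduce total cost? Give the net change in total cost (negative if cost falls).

Yes — net change −116 (cost falls by 116).

Current service cost with {D1}: 936.
Adding D3: each tenant re-picks its cheapest; new service cost 726, saving 210.
Extra fixed cost: 94. Net change = 94 − 210 = -116.
(Totals: 1065 → 949.)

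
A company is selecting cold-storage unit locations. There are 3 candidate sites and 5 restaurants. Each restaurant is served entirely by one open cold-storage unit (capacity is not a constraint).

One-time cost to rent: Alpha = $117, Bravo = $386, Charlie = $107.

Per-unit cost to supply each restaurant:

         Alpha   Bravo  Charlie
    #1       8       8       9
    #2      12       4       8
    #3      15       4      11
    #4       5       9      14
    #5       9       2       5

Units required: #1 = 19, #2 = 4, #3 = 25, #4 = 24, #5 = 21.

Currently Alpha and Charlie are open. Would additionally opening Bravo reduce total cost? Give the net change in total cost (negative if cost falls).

Current service cost with {Alpha, Charlie}: 684.
Adding Bravo: each restaurant re-picks its cheapest; new service cost 430, saving 254.
Extra fixed cost: 386. Net change = 386 − 254 = 132.
(Totals: 908 → 1040.)

No — net change +132 (cost rises by 132).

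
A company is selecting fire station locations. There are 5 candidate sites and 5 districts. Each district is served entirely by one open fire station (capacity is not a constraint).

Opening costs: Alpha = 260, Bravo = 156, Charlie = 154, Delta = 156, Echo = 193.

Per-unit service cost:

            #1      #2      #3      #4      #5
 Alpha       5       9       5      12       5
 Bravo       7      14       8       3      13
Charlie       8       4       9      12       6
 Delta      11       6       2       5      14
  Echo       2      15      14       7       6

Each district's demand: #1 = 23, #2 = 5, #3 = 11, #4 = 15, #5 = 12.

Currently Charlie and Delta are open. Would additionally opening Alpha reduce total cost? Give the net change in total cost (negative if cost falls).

No — net change +179 (cost rises by 179).

Current service cost with {Charlie, Delta}: 373.
Adding Alpha: each district re-picks its cheapest; new service cost 292, saving 81.
Extra fixed cost: 260. Net change = 260 − 81 = 179.
(Totals: 683 → 862.)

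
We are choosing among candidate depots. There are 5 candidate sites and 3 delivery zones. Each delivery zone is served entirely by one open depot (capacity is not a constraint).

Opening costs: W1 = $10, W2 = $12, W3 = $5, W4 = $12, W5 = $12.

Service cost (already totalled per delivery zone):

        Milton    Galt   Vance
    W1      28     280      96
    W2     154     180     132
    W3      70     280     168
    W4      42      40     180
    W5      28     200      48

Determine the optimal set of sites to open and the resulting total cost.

Open W4 and W5; minimum total cost 140.

For any fixed open set, each delivery zone goes to its cheapest open site; total = fixed + service.
{W4, W5}: Milton→W5 28, Galt→W4 40, Vance→W5 48. Service 116; fixed 24; total 140.
{W3, W4, W5}: service 116 + fixed 29 = 145
{W1, W4, W5}: service 116 + fixed 34 = 150
{W1, W2, W3, W4, W5}: service 116 + fixed 51 = 167
No other subset beats 140.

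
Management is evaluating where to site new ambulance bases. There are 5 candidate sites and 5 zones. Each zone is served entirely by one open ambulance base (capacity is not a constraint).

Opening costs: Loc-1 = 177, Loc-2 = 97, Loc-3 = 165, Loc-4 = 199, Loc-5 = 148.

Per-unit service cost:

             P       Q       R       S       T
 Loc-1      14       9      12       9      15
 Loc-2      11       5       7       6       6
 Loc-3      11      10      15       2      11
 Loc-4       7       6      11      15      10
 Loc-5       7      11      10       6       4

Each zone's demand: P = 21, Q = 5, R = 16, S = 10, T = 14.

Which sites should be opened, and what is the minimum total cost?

For any fixed open set, each zone goes to its cheapest open site; total = fixed + service.
{Loc-2}: P→Loc-2 11·21=231, Q→Loc-2 5·5=25, R→Loc-2 7·16=112, S→Loc-2 6·10=60, T→Loc-2 6·14=84. Service 512; fixed 97; total 609.
{Loc-5}: service 478 + fixed 148 = 626
{Loc-2, Loc-5}: P→Loc-5 7·21=147, Q→Loc-2 5·5=25, R→Loc-2 7·16=112, S→Loc-2 6·10=60, T→Loc-5 4·14=56. Service 400; fixed 245; total 645.
{Loc-1, Loc-2, Loc-3, Loc-4, Loc-5}: P→Loc-4 7·21=147, Q→Loc-2 5·5=25, R→Loc-2 7·16=112, S→Loc-3 2·10=20, T→Loc-5 4·14=56. Service 360; fixed 786; total 1146.
No other subset beats 609.

Open Loc-2 only; minimum total cost 609.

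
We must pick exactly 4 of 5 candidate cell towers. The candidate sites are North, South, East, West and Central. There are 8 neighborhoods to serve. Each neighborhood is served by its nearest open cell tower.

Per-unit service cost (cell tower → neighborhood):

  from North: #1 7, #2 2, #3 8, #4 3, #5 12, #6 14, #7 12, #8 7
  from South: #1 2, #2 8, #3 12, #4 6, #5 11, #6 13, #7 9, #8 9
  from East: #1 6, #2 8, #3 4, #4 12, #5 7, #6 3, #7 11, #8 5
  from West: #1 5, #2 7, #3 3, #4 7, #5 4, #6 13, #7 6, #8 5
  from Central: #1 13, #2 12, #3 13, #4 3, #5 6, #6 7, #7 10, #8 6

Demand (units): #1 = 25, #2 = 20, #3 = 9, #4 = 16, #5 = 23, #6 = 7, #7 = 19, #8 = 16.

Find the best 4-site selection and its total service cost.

Choose North, South, East and West; total service cost 472.

With exactly 4 open, each neighborhood uses its cheapest among the chosen.
{North, South, East, West}: #1→South 2·25=50, #2→North 2·20=40, #3→West 3·9=27, #4→North 3·16=48, #5→West 4·23=92, #6→East 3·7=21, #7→West 6·19=114, #8→East 5·16=80. Service cost 472.
{North, South, West, Central}: service cost 500
{North, East, West, Central}: service cost 547
Among all 5 size-4 choices, {North, South, East, West} is lowest.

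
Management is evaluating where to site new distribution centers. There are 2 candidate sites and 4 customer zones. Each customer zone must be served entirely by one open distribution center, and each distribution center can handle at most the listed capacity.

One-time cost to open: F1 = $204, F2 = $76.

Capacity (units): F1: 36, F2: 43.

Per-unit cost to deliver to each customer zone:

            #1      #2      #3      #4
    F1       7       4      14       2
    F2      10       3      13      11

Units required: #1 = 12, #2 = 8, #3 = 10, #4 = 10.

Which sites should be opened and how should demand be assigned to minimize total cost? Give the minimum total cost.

Open {F2}: #1→F2 10·12=120, #2→F2 3·8=24, #3→F2 13·10=130, #4→F2 11·10=110.
Loads: F2 carries 40/43. Service 384; fixed 76; total 460.
Next best feasible plan costs 538.

Minimum total cost: 460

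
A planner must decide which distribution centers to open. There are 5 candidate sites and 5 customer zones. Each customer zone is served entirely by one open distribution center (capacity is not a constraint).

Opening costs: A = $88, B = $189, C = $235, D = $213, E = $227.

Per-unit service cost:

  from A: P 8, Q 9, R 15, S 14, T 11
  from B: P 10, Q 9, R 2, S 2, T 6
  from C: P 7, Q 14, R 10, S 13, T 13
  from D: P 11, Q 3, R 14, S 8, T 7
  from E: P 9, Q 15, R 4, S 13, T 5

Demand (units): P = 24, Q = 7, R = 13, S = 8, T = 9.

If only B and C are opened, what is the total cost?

Each customer zone is assigned to its cheapest site among the open ones.
{B, C}: P→C 7·24=168, Q→B 9·7=63, R→B 2·13=26, S→B 2·8=16, T→B 6·9=54. Service 327; fixed 424; total 751.

Total cost: 751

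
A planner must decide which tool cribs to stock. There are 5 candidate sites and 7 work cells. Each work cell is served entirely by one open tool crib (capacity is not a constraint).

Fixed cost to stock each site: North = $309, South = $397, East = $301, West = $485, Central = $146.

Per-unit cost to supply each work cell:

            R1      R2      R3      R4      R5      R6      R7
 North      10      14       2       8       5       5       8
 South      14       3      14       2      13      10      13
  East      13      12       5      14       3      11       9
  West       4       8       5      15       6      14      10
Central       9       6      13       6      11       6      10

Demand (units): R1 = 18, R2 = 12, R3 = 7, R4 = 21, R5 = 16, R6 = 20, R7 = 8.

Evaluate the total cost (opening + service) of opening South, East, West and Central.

Each work cell is assigned to its cheapest site among the open ones.
{South, East, West, Central}: R1→West 4·18=72, R2→South 3·12=36, R3→East 5·7=35, R4→South 2·21=42, R5→East 3·16=48, R6→Central 6·20=120, R7→East 9·8=72. Service 425; fixed 1329; total 1754.

Total cost: 1754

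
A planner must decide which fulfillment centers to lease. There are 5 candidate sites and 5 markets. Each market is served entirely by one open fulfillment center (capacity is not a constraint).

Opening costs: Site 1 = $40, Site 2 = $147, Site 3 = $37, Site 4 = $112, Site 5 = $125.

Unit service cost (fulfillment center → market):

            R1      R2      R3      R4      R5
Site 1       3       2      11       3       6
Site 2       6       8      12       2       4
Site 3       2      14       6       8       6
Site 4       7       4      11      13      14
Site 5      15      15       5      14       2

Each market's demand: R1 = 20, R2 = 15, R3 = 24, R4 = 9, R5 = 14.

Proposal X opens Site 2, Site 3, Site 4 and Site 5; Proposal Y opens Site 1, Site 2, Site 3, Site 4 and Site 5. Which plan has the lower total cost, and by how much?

Proposal X is cheaper by 10.

Proposal X: {Site 2, Site 3, Site 4, Site 5}: R1→Site 3 2·20=40, R2→Site 4 4·15=60, R3→Site 5 5·24=120, R4→Site 2 2·9=18, R5→Site 5 2·14=28. Service 266; fixed 421; total 687.
Proposal Y: {Site 1, Site 2, Site 3, Site 4, Site 5}: R1→Site 3 2·20=40, R2→Site 1 2·15=30, R3→Site 5 5·24=120, R4→Site 2 2·9=18, R5→Site 5 2·14=28. Service 236; fixed 461; total 697.
Difference: |687 − 697| = 10.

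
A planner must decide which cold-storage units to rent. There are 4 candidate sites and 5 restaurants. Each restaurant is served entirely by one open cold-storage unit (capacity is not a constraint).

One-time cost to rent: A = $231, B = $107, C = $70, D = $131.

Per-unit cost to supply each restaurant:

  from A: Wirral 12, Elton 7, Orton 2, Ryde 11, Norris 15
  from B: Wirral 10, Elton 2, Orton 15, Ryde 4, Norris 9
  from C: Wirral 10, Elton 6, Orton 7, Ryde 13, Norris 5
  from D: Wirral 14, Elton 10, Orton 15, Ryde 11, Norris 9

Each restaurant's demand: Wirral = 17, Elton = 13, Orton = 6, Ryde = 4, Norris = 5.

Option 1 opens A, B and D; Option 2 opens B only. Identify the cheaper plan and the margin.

Option 1: {A, B, D}: Wirral→B 10·17=170, Elton→B 2·13=26, Orton→A 2·6=12, Ryde→B 4·4=16, Norris→B 9·5=45. Service 269; fixed 469; total 738.
Option 2: {B}: Wirral→B 10·17=170, Elton→B 2·13=26, Orton→B 15·6=90, Ryde→B 4·4=16, Norris→B 9·5=45. Service 347; fixed 107; total 454.
Difference: |738 − 454| = 284.

Option 2 is cheaper by 284.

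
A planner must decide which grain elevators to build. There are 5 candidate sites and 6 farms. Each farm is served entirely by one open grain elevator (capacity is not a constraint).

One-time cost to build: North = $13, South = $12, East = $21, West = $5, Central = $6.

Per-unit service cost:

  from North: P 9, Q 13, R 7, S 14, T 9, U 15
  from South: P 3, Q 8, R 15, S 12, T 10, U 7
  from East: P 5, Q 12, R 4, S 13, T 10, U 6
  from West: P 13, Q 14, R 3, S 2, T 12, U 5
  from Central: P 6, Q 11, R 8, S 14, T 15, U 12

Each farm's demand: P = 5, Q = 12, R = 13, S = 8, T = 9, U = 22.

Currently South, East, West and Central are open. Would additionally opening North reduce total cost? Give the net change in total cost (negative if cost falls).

No — net change +4 (cost rises by 4).

Current service cost with {South, East, West, Central}: 366.
Adding North: each farm re-picks its cheapest; new service cost 357, saving 9.
Extra fixed cost: 13. Net change = 13 − 9 = 4.
(Totals: 410 → 414.)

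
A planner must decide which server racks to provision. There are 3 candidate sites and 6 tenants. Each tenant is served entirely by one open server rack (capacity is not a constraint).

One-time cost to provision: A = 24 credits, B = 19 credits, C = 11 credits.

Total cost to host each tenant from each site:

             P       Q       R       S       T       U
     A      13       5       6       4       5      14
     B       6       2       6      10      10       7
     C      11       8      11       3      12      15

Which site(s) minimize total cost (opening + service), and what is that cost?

Open B only; minimum total cost 60.

For any fixed open set, each tenant goes to its cheapest open site; total = fixed + service.
{B}: P→B 6, Q→B 2, R→B 6, S→B 10, T→B 10, U→B 7. Service 41; fixed 19; total 60.
{B, C}: service 34 + fixed 30 = 64
{A}: service 47 + fixed 24 = 71
{A, B, C}: P→B 6, Q→B 2, R→A 6, S→C 3, T→A 5, U→B 7. Service 29; fixed 54; total 83.
(All 7 nonempty subsets were checked; B only is lowest.)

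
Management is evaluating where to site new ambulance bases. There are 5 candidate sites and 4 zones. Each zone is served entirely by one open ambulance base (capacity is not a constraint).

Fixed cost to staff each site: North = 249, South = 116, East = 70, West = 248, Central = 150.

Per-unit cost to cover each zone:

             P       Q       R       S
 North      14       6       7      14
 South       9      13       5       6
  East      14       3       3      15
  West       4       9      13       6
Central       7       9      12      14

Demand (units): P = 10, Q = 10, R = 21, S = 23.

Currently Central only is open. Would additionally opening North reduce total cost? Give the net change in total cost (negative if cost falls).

No — net change +114 (cost rises by 114).

Current service cost with {Central}: 734.
Adding North: each zone re-picks its cheapest; new service cost 599, saving 135.
Extra fixed cost: 249. Net change = 249 − 135 = 114.
(Totals: 884 → 998.)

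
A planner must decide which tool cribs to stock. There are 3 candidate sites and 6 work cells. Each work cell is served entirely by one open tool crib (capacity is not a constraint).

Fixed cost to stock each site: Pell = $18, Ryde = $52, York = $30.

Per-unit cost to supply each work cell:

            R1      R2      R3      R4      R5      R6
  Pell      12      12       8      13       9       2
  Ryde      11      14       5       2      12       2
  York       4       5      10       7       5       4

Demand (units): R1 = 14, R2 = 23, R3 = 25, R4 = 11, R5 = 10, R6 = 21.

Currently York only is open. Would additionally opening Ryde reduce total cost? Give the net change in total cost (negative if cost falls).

Current service cost with {York}: 632.
Adding Ryde: each work cell re-picks its cheapest; new service cost 410, saving 222.
Extra fixed cost: 52. Net change = 52 − 222 = -170.
(Totals: 662 → 492.)

Yes — net change −170 (cost falls by 170).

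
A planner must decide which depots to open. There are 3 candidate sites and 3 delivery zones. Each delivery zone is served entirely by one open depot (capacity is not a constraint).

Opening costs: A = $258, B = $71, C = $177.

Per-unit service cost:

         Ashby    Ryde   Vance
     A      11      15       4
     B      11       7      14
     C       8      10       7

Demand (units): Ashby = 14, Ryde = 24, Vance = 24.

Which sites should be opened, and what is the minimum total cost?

For any fixed open set, each delivery zone goes to its cheapest open site; total = fixed + service.
{B, C}: Ashby→C 8·14=112, Ryde→B 7·24=168, Vance→C 7·24=168. Service 448; fixed 248; total 696.
{C}: service 520 + fixed 177 = 697
{B}: service 658 + fixed 71 = 729
{A, B, C}: Ashby→C 8·14=112, Ryde→B 7·24=168, Vance→A 4·24=96. Service 376; fixed 506; total 882.
(All 7 nonempty subsets were checked; B and C is lowest.)

Open B and C; minimum total cost 696.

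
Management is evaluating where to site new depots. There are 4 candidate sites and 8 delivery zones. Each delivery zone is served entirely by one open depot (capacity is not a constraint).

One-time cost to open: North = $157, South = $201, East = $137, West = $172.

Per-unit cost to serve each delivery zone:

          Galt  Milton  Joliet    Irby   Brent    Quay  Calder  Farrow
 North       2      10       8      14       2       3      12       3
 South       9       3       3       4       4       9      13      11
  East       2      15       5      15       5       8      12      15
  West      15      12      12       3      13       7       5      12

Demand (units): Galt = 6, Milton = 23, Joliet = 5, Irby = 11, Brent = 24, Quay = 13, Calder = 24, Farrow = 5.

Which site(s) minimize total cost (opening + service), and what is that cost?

Open North and West; minimum total cost 866.

For any fixed open set, each delivery zone goes to its cheapest open site; total = fixed + service.
{North, West}: Galt→North 2·6=12, Milton→North 10·23=230, Joliet→North 8·5=40, Irby→West 3·11=33, Brent→North 2·24=48, Quay→North 3·13=39, Calder→West 5·24=120, Farrow→North 3·5=15. Service 537; fixed 329; total 866.
{North, South, West}: Galt→North 2·6=12, Milton→South 3·23=69, Joliet→South 3·5=15, Irby→West 3·11=33, Brent→North 2·24=48, Quay→North 3·13=39, Calder→West 5·24=120, Farrow→North 3·5=15. Service 351; fixed 530; total 881.
{North, South}: Galt→North 2·6=12, Milton→South 3·23=69, Joliet→South 3·5=15, Irby→South 4·11=44, Brent→North 2·24=48, Quay→North 3·13=39, Calder→North 12·24=288, Farrow→North 3·5=15. Service 530; fixed 358; total 888.
{North, South, East, West}: service 351 + fixed 667 = 1018
(All 15 nonempty subsets were checked; North and West is lowest.)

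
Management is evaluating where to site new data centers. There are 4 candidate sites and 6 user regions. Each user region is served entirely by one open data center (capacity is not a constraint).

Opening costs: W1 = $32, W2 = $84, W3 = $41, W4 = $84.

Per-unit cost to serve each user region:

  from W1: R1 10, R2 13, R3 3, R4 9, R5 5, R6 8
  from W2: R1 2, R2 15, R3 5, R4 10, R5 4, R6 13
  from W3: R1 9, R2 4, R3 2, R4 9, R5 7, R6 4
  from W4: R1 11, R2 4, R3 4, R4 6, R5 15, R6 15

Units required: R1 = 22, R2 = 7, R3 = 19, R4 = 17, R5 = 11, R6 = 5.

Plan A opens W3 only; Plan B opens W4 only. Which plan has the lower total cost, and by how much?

Plan A is cheaper by 217.

Plan A: {W3}: R1→W3 9·22=198, R2→W3 4·7=28, R3→W3 2·19=38, R4→W3 9·17=153, R5→W3 7·11=77, R6→W3 4·5=20. Service 514; fixed 41; total 555.
Plan B: {W4}: R1→W4 11·22=242, R2→W4 4·7=28, R3→W4 4·19=76, R4→W4 6·17=102, R5→W4 15·11=165, R6→W4 15·5=75. Service 688; fixed 84; total 772.
Difference: |555 − 772| = 217.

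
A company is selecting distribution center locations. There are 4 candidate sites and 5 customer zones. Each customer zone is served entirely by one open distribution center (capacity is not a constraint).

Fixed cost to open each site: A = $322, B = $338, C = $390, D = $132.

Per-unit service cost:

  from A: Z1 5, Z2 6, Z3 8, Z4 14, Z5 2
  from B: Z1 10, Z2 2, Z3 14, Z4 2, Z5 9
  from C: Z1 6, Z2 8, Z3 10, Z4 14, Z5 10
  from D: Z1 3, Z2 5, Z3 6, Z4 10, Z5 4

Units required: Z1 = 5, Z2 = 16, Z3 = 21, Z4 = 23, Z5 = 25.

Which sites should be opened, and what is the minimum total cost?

For any fixed open set, each customer zone goes to its cheapest open site; total = fixed + service.
{D}: Z1→D 3·5=15, Z2→D 5·16=80, Z3→D 6·21=126, Z4→D 10·23=230, Z5→D 4·25=100. Service 551; fixed 132; total 683.
{B, D}: service 319 + fixed 470 = 789
{A, D}: service 501 + fixed 454 = 955
{A, B, C, D}: service 269 + fixed 1182 = 1451
No other subset beats 683.

Open D only; minimum total cost 683.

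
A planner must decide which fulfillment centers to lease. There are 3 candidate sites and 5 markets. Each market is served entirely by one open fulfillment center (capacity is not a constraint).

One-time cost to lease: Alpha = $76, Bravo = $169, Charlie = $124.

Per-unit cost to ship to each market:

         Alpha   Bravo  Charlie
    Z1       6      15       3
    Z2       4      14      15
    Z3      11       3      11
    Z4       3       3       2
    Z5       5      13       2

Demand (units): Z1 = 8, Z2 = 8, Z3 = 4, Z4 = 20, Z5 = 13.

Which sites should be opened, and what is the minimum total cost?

For any fixed open set, each market goes to its cheapest open site; total = fixed + service.
{Alpha}: Z1→Alpha 6·8=48, Z2→Alpha 4·8=32, Z3→Alpha 11·4=44, Z4→Alpha 3·20=60, Z5→Alpha 5·13=65. Service 249; fixed 76; total 325.
{Alpha, Charlie}: service 166 + fixed 200 = 366
{Charlie}: service 254 + fixed 124 = 378
{Alpha, Bravo, Charlie}: service 134 + fixed 369 = 503
No other subset beats 325.

Open Alpha only; minimum total cost 325.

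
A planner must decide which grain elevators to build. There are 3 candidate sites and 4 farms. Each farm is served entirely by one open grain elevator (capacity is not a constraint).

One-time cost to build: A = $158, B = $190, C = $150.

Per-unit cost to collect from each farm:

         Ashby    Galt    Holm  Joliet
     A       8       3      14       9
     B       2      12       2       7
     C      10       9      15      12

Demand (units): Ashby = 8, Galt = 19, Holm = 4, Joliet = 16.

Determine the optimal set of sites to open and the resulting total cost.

Open A only; minimum total cost 479.

For any fixed open set, each farm goes to its cheapest open site; total = fixed + service.
{A}: Ashby→A 8·8=64, Galt→A 3·19=57, Holm→A 14·4=56, Joliet→A 9·16=144. Service 321; fixed 158; total 479.
{A, B}: service 193 + fixed 348 = 541
{B}: service 364 + fixed 190 = 554
{A, B, C}: service 193 + fixed 498 = 691
(All 7 nonempty subsets were checked; A only is lowest.)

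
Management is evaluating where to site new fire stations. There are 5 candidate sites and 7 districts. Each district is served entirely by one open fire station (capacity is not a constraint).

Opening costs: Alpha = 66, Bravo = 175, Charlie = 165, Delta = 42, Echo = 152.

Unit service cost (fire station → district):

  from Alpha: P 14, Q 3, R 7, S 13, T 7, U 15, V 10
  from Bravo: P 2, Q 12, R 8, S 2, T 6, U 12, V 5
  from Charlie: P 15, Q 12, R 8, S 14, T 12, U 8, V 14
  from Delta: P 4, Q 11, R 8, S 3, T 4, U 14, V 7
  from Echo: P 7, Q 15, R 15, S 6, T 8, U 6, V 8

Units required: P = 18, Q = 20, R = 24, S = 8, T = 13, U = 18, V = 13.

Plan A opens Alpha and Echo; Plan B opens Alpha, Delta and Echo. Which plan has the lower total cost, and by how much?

Plan B is cheaper by 88.

Plan A: {Alpha, Echo}: P→Echo 7·18=126, Q→Alpha 3·20=60, R→Alpha 7·24=168, S→Echo 6·8=48, T→Alpha 7·13=91, U→Echo 6·18=108, V→Echo 8·13=104. Service 705; fixed 218; total 923.
Plan B: {Alpha, Delta, Echo}: P→Delta 4·18=72, Q→Alpha 3·20=60, R→Alpha 7·24=168, S→Delta 3·8=24, T→Delta 4·13=52, U→Echo 6·18=108, V→Delta 7·13=91. Service 575; fixed 260; total 835.
Difference: |923 − 835| = 88.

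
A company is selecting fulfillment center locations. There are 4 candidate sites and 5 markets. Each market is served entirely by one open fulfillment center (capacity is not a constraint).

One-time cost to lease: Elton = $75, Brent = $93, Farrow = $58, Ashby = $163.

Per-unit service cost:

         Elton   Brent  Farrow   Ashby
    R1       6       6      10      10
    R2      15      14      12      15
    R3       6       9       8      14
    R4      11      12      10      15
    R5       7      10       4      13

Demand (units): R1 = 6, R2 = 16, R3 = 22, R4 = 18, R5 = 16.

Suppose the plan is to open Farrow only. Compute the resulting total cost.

Each market is assigned to its cheapest site among the open ones.
{Farrow}: R1→Farrow 10·6=60, R2→Farrow 12·16=192, R3→Farrow 8·22=176, R4→Farrow 10·18=180, R5→Farrow 4·16=64. Service 672; fixed 58; total 730.

Total cost: 730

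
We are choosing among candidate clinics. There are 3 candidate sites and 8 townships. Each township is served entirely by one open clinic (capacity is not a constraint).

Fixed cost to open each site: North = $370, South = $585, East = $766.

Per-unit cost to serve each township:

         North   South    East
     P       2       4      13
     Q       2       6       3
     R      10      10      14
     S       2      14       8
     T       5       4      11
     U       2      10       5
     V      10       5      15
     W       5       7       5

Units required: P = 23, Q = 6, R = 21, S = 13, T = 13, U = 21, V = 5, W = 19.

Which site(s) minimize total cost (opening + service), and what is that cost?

Open North only; minimum total cost 916.

For any fixed open set, each township goes to its cheapest open site; total = fixed + service.
{North}: P→North 2·23=46, Q→North 2·6=12, R→North 10·21=210, S→North 2·13=26, T→North 5·13=65, U→North 2·21=42, V→North 10·5=50, W→North 5·19=95. Service 546; fixed 370; total 916.
{North, South}: P→North 2·23=46, Q→North 2·6=12, R→North 10·21=210, S→North 2·13=26, T→South 4·13=52, U→North 2·21=42, V→South 5·5=25, W→North 5·19=95. Service 508; fixed 955; total 1463.
{South}: service 940 + fixed 585 = 1525
{North, South, East}: service 508 + fixed 1721 = 2229
No other subset beats 916.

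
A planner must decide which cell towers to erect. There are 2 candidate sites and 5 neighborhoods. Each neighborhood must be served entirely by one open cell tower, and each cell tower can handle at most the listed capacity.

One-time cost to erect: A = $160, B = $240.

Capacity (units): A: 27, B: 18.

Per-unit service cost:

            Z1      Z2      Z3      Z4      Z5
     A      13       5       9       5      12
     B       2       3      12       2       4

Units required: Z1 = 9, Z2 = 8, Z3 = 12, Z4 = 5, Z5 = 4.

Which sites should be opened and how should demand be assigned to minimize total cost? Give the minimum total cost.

Minimum total cost: 592

Open {A, B}: Z1→B 2·9=18, Z2→A 5·8=40, Z3→A 9·12=108, Z4→B 2·5=10, Z5→B 4·4=16.
Loads: A carries 20/27, B carries 18/18. Service 192; fixed 400; total 592.
Next best feasible plan costs 607.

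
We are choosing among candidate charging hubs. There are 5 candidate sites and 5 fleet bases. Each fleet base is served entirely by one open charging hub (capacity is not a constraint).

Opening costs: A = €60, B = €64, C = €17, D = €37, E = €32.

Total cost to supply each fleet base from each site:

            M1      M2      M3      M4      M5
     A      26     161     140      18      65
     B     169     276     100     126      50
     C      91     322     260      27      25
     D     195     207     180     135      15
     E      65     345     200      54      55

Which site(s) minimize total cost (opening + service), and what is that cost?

For any fixed open set, each fleet base goes to its cheapest open site; total = fixed + service.
{A, C}: M1→A 26, M2→A 161, M3→A 140, M4→A 18, M5→C 25. Service 370; fixed 77; total 447.
{A, D}: M1→A 26, M2→A 161, M3→A 140, M4→A 18, M5→D 15. Service 360; fixed 97; total 457.
{A}: service 410 + fixed 60 = 470
{A, B, C, D, E}: service 320 + fixed 210 = 530
No other subset beats 447.

Open A and C; minimum total cost 447.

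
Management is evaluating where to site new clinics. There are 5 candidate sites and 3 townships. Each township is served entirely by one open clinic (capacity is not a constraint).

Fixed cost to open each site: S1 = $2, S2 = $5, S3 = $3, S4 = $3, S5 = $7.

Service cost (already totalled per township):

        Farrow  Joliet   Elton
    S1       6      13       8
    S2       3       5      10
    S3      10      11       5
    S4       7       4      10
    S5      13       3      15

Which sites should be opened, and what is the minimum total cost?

For any fixed open set, each township goes to its cheapest open site; total = fixed + service.
{S2, S3}: Farrow→S2 3, Joliet→S2 5, Elton→S3 5. Service 13; fixed 8; total 21.
{S3, S4}: Farrow→S4 7, Joliet→S4 4, Elton→S3 5. Service 16; fixed 6; total 22.
{S1, S2}: service 16 + fixed 7 = 23
{S1, S2, S3, S4, S5}: service 11 + fixed 20 = 31
No other subset beats 21.

Open S2 and S3; minimum total cost 21.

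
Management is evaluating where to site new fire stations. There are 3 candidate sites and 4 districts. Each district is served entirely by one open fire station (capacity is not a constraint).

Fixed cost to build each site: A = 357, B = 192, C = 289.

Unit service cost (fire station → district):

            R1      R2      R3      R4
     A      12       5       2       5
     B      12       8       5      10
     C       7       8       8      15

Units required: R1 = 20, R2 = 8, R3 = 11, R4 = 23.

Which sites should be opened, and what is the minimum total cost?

Open A only; minimum total cost 774.

For any fixed open set, each district goes to its cheapest open site; total = fixed + service.
{A}: R1→A 12·20=240, R2→A 5·8=40, R3→A 2·11=22, R4→A 5·23=115. Service 417; fixed 357; total 774.
{B}: service 589 + fixed 192 = 781
{C}: R1→C 7·20=140, R2→C 8·8=64, R3→C 8·11=88, R4→C 15·23=345. Service 637; fixed 289; total 926.
{A, B, C}: service 317 + fixed 838 = 1155
No other subset beats 774.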